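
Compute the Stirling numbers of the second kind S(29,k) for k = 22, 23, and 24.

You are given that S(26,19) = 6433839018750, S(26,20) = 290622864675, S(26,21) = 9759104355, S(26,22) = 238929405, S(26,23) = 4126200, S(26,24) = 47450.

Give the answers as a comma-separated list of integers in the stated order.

40823077538100, 1347860993700, 33738295500

@27  (27,20):290622864675·20+6433839018750→12246296312250, (27,21):9759104355·21+290622864675→495564056130, (27,22):238929405·22+9759104355→15015551265, (27,23):4126200·23+238929405→333832005, (27,24):47450·24+4126200→5265000
@28  (28,21):495564056130·21+12246296312250→22653141490980, (28,22):15015551265·22+495564056130→825906183960, (28,23):333832005·23+15015551265→22693687380, (28,24):5265000·24+333832005→460192005
@29  (29,22):825906183960·22+22653141490980→40823077538100, (29,23):22693687380·23+825906183960→1347860993700, (29,24):460192005·24+22693687380→33738295500
Read S(29,22) = 40823077538100, S(29,23) = 1347860993700, S(29,24) = 33738295500.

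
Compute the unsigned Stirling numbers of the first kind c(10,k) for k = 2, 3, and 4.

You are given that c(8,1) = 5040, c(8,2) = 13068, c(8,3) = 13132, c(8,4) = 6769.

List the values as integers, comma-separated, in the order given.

i=9: T(9,1)=0+8·5040=40320 | T(9,2)=5040+8·13068=109584 | T(9,3)=13068+8·13132=118124 | T(9,4)=13132+8·6769=67284
i=10: T(10,2)=40320+9·109584=1026576 | T(10,3)=109584+9·118124=1172700 | T(10,4)=118124+9·67284=723680
Read c(10,2) = 1026576, c(10,3) = 1172700, c(10,4) = 723680.

1026576, 1172700, 723680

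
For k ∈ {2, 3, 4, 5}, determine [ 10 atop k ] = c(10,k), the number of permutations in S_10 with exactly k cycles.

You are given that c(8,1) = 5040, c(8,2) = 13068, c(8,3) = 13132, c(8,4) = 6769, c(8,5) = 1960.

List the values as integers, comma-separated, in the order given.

@9  (9,1):5040·8+0→40320, (9,2):13068·8+5040→109584, (9,3):13132·8+13068→118124, (9,4):6769·8+13132→67284, (9,5):1960·8+6769→22449
@10  (10,2):109584·9+40320→1026576, (10,3):118124·9+109584→1172700, (10,4):67284·9+118124→723680, (10,5):22449·9+67284→269325
Read c(10,2) = 1026576, c(10,3) = 1172700, c(10,4) = 723680, c(10,5) = 269325.

1026576, 1172700, 723680, 269325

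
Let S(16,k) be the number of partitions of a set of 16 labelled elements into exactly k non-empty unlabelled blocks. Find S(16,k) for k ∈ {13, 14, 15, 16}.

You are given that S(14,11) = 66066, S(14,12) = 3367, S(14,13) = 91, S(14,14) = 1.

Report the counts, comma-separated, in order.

165620, 6020, 120, 1

@15  (15,12):3367·12+66066→106470, (15,13):91·13+3367→4550, (15,14):1·14+91→105, (15,15):0·15+1→1
@16  (16,13):4550·13+106470→165620, (16,14):105·14+4550→6020, (16,15):1·15+105→120, (16,16):0·16+1→1
Read S(16,13) = 165620, S(16,14) = 6020, S(16,15) = 120, S(16,16) = 1.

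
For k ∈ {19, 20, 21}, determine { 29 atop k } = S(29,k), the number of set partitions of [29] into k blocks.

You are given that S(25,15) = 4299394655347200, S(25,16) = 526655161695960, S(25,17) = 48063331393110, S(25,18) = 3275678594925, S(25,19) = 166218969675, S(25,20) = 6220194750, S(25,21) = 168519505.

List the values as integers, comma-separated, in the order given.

row 26: T[26][16]=16·526655161695960+4299394655347200=12725877242482560  T[26][17]=17·48063331393110+526655161695960=1343731795378830  T[26][18]=18·3275678594925+48063331393110=107025546101760  T[26][19]=19·166218969675+3275678594925=6433839018750  T[26][20]=20·6220194750+166218969675=290622864675  T[26][21]=21·168519505+6220194750=9759104355
row 27: T[27][17]=17·1343731795378830+12725877242482560=35569317763922670  T[27][18]=18·107025546101760+1343731795378830=3270191625210510  T[27][19]=19·6433839018750+107025546101760=229268487458010  T[27][20]=20·290622864675+6433839018750=12246296312250  T[27][21]=21·9759104355+290622864675=495564056130
row 28: T[28][18]=18·3270191625210510+35569317763922670=94432767017711850  T[28][19]=19·229268487458010+3270191625210510=7626292886912700  T[28][20]=20·12246296312250+229268487458010=474194413703010  T[28][21]=21·495564056130+12246296312250=22653141490980
row 29: T[29][19]=19·7626292886912700+94432767017711850=239332331869053150  T[29][20]=20·474194413703010+7626292886912700=17110181160972900  T[29][21]=21·22653141490980+474194413703010=949910385013590
Read S(29,19) = 239332331869053150, S(29,20) = 17110181160972900, S(29,21) = 949910385013590.

239332331869053150, 17110181160972900, 949910385013590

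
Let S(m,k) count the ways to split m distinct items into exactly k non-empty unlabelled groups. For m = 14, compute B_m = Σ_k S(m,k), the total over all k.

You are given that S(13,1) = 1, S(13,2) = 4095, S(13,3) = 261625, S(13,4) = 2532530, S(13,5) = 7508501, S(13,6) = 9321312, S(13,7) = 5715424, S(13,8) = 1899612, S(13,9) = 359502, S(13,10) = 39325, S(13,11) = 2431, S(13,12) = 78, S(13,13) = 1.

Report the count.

190899322

[14] T[14,1]:1*1+0=1 · T[14,2]:2*4095+1=8191 · T[14,3]:3*261625+4095=788970 · T[14,4]:4*2532530+261625=10391745 · T[14,5]:5*7508501+2532530=40075035 · T[14,6]:6*9321312+7508501=63436373 · T[14,7]:7*5715424+9321312=49329280 · T[14,8]:8*1899612+5715424=20912320 · T[14,9]:9*359502+1899612=5135130 · T[14,10]:10*39325+359502=752752 · T[14,11]:11*2431+39325=66066 · T[14,12]:12*78+2431=3367 · T[14,13]:13*1+78=91 · T[14,14]:14*0+1=1
B_14 = ΣS(14,k) = 1+8191+788970+10391745+40075035+63436373+49329280+20912320+5135130+752752+66066+3367+91+1 = 190899322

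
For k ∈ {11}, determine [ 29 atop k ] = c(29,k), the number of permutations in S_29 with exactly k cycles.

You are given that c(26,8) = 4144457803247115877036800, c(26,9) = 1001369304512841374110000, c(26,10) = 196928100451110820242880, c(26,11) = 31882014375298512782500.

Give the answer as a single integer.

1142413073615783087483702480

r27: T_27,9=26×1001369304512841374110000+4144457803247115877036800=30180059720580991603896800; T_27,10=26×196928100451110820242880+1001369304512841374110000=6121499916241722700424880; T_27,11=26×31882014375298512782500+196928100451110820242880=1025860474208872152587880
r28: T_28,10=27×6121499916241722700424880+30180059720580991603896800=195460557459107504515368560; T_28,11=27×1025860474208872152587880+6121499916241722700424880=33819732719881270820297640
r29: T_29,11=28×33819732719881270820297640+195460557459107504515368560=1142413073615783087483702480
Read c(29,11) = 1142413073615783087483702480.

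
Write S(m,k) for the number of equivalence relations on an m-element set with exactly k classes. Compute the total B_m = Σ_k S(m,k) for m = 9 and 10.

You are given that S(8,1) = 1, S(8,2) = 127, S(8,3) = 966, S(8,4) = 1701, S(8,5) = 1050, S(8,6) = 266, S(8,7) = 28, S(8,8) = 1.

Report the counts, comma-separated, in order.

i=9: T(9,1)=0+1·1=1 | T(9,2)=1+2·127=255 | T(9,3)=127+3·966=3025 | T(9,4)=966+4·1701=7770 | T(9,5)=1701+5·1050=6951 | T(9,6)=1050+6·266=2646 | T(9,7)=266+7·28=462 | T(9,8)=28+8·1=36 | T(9,9)=1+9·0=1
i=10: T(10,1)=0+1·1=1 | T(10,2)=1+2·255=511 | T(10,3)=255+3·3025=9330 | T(10,4)=3025+4·7770=34105 | T(10,5)=7770+5·6951=42525 | T(10,6)=6951+6·2646=22827 | T(10,7)=2646+7·462=5880 | T(10,8)=462+8·36=750 | T(10,9)=36+9·1=45 | T(10,10)=1+10·0=1
B_9 = ΣS(9,k) = 1+255+3025+7770+6951+2646+462+36+1 = 21147
B_10 = ΣS(10,k) = 1+511+9330+34105+42525+22827+5880+750+45+1 = 115975

21147, 115975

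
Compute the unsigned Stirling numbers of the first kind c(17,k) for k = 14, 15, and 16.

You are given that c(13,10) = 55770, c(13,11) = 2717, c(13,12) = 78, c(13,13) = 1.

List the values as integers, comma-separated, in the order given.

row 14: T[14][11]=13·2717+55770=91091  T[14][12]=13·78+2717=3731  T[14][13]=13·1+78=91  T[14][14]=13·0+1=1
row 15: T[15][12]=14·3731+91091=143325  T[15][13]=14·91+3731=5005  T[15][14]=14·1+91=105  T[15][15]=14·0+1=1
row 16: T[16][13]=15·5005+143325=218400  T[16][14]=15·105+5005=6580  T[16][15]=15·1+105=120  T[16][16]=15·0+1=1
row 17: T[17][14]=16·6580+218400=323680  T[17][15]=16·120+6580=8500  T[17][16]=16·1+120=136
Read c(17,14) = 323680, c(17,15) = 8500, c(17,16) = 136.

323680, 8500, 136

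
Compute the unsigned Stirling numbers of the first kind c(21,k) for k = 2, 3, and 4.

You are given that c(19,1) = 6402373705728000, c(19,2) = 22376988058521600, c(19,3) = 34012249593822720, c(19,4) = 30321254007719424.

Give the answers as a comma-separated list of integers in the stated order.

@20  (20,1):6402373705728000·19+0→121645100408832000, (20,2):22376988058521600·19+6402373705728000→431565146817638400, (20,3):34012249593822720·19+22376988058521600→668609730341153280, (20,4):30321254007719424·19+34012249593822720→610116075740491776
@21  (21,2):431565146817638400·20+121645100408832000→8752948036761600000, (21,3):668609730341153280·20+431565146817638400→13803759753640704000, (21,4):610116075740491776·20+668609730341153280→12870931245150988800
Read c(21,2) = 8752948036761600000, c(21,3) = 13803759753640704000, c(21,4) = 12870931245150988800.

8752948036761600000, 13803759753640704000, 12870931245150988800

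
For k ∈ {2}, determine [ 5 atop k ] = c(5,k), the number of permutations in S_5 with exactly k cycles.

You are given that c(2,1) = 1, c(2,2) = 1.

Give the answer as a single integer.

50

row 3: T[3][1]=2·1+0=2  T[3][2]=2·1+1=3
row 4: T[4][1]=3·2+0=6  T[4][2]=3·3+2=11
row 5: T[5][2]=4·11+6=50
Read c(5,2) = 50.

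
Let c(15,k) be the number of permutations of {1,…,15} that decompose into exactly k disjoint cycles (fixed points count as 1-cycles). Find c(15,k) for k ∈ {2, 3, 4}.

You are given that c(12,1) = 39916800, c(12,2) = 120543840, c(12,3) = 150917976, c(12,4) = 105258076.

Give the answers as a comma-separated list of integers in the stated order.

r13: T_13,1=12×39916800+0=479001600; T_13,2=12×120543840+39916800=1486442880; T_13,3=12×150917976+120543840=1931559552; T_13,4=12×105258076+150917976=1414014888
r14: T_14,1=13×479001600+0=6227020800; T_14,2=13×1486442880+479001600=19802759040; T_14,3=13×1931559552+1486442880=26596717056; T_14,4=13×1414014888+1931559552=20313753096
r15: T_15,2=14×19802759040+6227020800=283465647360; T_15,3=14×26596717056+19802759040=392156797824; T_15,4=14×20313753096+26596717056=310989260400
Read c(15,2) = 283465647360, c(15,3) = 392156797824, c(15,4) = 310989260400.

283465647360, 392156797824, 310989260400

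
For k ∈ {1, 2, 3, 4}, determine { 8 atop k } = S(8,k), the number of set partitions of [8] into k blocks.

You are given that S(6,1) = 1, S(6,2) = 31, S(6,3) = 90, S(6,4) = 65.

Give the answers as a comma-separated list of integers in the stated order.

1, 127, 966, 1701

@7  (7,1):1·1+0→1, (7,2):31·2+1→63, (7,3):90·3+31→301, (7,4):65·4+90→350
@8  (8,1):1·1+0→1, (8,2):63·2+1→127, (8,3):301·3+63→966, (8,4):350·4+301→1701
Read S(8,1) = 1, S(8,2) = 127, S(8,3) = 966, S(8,4) = 1701.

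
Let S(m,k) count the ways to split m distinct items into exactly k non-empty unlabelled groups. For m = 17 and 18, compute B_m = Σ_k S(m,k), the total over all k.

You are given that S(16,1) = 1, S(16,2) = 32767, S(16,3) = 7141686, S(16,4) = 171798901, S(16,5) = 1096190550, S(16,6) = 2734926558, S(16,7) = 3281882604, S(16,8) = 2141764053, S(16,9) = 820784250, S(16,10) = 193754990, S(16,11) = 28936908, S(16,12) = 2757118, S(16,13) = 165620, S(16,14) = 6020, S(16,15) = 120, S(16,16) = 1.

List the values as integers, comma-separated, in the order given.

row 17: T[17][1]=1·1+0=1  T[17][2]=2·32767+1=65535  T[17][3]=3·7141686+32767=21457825  T[17][4]=4·171798901+7141686=694337290  T[17][5]=5·1096190550+171798901=5652751651  T[17][6]=6·2734926558+1096190550=17505749898  T[17][7]=7·3281882604+2734926558=25708104786  T[17][8]=8·2141764053+3281882604=20415995028  T[17][9]=9·820784250+2141764053=9528822303  T[17][10]=10·193754990+820784250=2758334150  T[17][11]=11·28936908+193754990=512060978  T[17][12]=12·2757118+28936908=62022324  T[17][13]=13·165620+2757118=4910178  T[17][14]=14·6020+165620=249900  T[17][15]=15·120+6020=7820  T[17][16]=16·1+120=136  T[17][17]=17·0+1=1
row 18: T[18][1]=1·1+0=1  T[18][2]=2·65535+1=131071  T[18][3]=3·21457825+65535=64439010  T[18][4]=4·694337290+21457825=2798806985  T[18][5]=5·5652751651+694337290=28958095545  T[18][6]=6·17505749898+5652751651=110687251039  T[18][7]=7·25708104786+17505749898=197462483400  T[18][8]=8·20415995028+25708104786=189036065010  T[18][9]=9·9528822303+20415995028=106175395755  T[18][10]=10·2758334150+9528822303=37112163803  T[18][11]=11·512060978+2758334150=8391004908  T[18][12]=12·62022324+512060978=1256328866  T[18][13]=13·4910178+62022324=125854638  T[18][14]=14·249900+4910178=8408778  T[18][15]=15·7820+249900=367200  T[18][16]=16·136+7820=9996  T[18][17]=17·1+136=153  T[18][18]=18·0+1=1
B_17 = ΣS(17,k) = 1+65535+21457825+694337290+5652751651+17505749898+25708104786+20415995028+9528822303+2758334150+512060978+62022324+4910178+249900+7820+136+1 = 82864869804
B_18 = ΣS(18,k) = 1+131071+64439010+2798806985+28958095545+110687251039+197462483400+189036065010+106175395755+37112163803+8391004908+1256328866+125854638+8408778+367200+9996+153+1 = 682076806159

82864869804, 682076806159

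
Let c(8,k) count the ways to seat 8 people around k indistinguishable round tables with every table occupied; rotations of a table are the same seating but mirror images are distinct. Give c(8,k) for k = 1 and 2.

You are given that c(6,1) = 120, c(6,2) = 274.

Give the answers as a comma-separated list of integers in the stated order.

5040, 13068

r7: T_7,1=6×120+0=720; T_7,2=6×274+120=1764
r8: T_8,1=7×720+0=5040; T_8,2=7×1764+720=13068
Read c(8,1) = 5040, c(8,2) = 13068.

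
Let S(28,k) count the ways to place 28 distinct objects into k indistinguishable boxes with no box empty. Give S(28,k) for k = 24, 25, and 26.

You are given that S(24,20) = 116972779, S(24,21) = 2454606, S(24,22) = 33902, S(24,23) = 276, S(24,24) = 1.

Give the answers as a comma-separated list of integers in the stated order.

460192005, 6654375, 64701

i=25: T(25,21)=116972779+21·2454606=168519505 | T(25,22)=2454606+22·33902=3200450 | T(25,23)=33902+23·276=40250 | T(25,24)=276+24·1=300 | T(25,25)=1+25·0=1
i=26: T(26,22)=168519505+22·3200450=238929405 | T(26,23)=3200450+23·40250=4126200 | T(26,24)=40250+24·300=47450 | T(26,25)=300+25·1=325 | T(26,26)=1+26·0=1
i=27: T(27,23)=238929405+23·4126200=333832005 | T(27,24)=4126200+24·47450=5265000 | T(27,25)=47450+25·325=55575 | T(27,26)=325+26·1=351
i=28: T(28,24)=333832005+24·5265000=460192005 | T(28,25)=5265000+25·55575=6654375 | T(28,26)=55575+26·351=64701
Read S(28,24) = 460192005, S(28,25) = 6654375, S(28,26) = 64701.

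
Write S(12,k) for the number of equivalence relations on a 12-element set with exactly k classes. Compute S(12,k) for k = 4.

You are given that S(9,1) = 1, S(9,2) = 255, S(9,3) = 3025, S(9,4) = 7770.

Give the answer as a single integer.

row 10: T[10][2]=2·255+1=511  T[10][3]=3·3025+255=9330  T[10][4]=4·7770+3025=34105
row 11: T[11][3]=3·9330+511=28501  T[11][4]=4·34105+9330=145750
row 12: T[12][4]=4·145750+28501=611501
Read S(12,4) = 611501.

611501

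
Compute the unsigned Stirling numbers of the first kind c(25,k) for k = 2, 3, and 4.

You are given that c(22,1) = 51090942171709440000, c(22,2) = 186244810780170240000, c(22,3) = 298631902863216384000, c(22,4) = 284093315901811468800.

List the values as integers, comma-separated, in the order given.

i=23: T(23,1)=0+22·51090942171709440000=1124000727777607680000 | T(23,2)=51090942171709440000+22·186244810780170240000=4148476779335454720000 | T(23,3)=186244810780170240000+22·298631902863216384000=6756146673770930688000 | T(23,4)=298631902863216384000+22·284093315901811468800=6548684852703068697600
i=24: T(24,1)=0+23·1124000727777607680000=25852016738884976640000 | T(24,2)=1124000727777607680000+23·4148476779335454720000=96538966652493066240000 | T(24,3)=4148476779335454720000+23·6756146673770930688000=159539850276066860544000 | T(24,4)=6756146673770930688000+23·6548684852703068697600=157375898285941510732800
i=25: T(25,2)=25852016738884976640000+24·96538966652493066240000=2342787216398718566400000 | T(25,3)=96538966652493066240000+24·159539850276066860544000=3925495373278097719296000 | T(25,4)=159539850276066860544000+24·157375898285941510732800=3936561409138663118131200
Read c(25,2) = 2342787216398718566400000, c(25,3) = 3925495373278097719296000, c(25,4) = 3936561409138663118131200.

2342787216398718566400000, 3925495373278097719296000, 3936561409138663118131200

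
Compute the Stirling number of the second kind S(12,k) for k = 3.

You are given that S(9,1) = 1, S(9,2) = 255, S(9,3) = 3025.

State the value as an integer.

r10: T_10,1=1×1+0=1; T_10,2=2×255+1=511; T_10,3=3×3025+255=9330
r11: T_11,2=2×511+1=1023; T_11,3=3×9330+511=28501
r12: T_12,3=3×28501+1023=86526
Read S(12,3) = 86526.

86526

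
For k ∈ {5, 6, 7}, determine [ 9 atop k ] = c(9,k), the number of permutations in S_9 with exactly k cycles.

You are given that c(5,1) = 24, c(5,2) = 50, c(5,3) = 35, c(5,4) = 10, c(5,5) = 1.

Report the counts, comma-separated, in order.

22449, 4536, 546

[6] T[6,2]:5*50+24=274 · T[6,3]:5*35+50=225 · T[6,4]:5*10+35=85 · T[6,5]:5*1+10=15 · T[6,6]:5*0+1=1
[7] T[7,3]:6*225+274=1624 · T[7,4]:6*85+225=735 · T[7,5]:6*15+85=175 · T[7,6]:6*1+15=21 · T[7,7]:6*0+1=1
[8] T[8,4]:7*735+1624=6769 · T[8,5]:7*175+735=1960 · T[8,6]:7*21+175=322 · T[8,7]:7*1+21=28
[9] T[9,5]:8*1960+6769=22449 · T[9,6]:8*322+1960=4536 · T[9,7]:8*28+322=546
Read c(9,5) = 22449, c(9,6) = 4536, c(9,7) = 546.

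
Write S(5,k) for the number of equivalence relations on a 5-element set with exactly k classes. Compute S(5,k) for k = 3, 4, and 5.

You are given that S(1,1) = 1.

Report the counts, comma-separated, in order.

i=2: T(2,1)=0+1·1=1 | T(2,2)=1+2·0=1
i=3: T(3,1)=0+1·1=1 | T(3,2)=1+2·1=3 | T(3,3)=1+3·0=1
i=4: T(4,2)=1+2·3=7 | T(4,3)=3+3·1=6 | T(4,4)=1+4·0=1
i=5: T(5,3)=7+3·6=25 | T(5,4)=6+4·1=10 | T(5,5)=1+5·0=1
Read S(5,3) = 25, S(5,4) = 10, S(5,5) = 1.

25, 10, 1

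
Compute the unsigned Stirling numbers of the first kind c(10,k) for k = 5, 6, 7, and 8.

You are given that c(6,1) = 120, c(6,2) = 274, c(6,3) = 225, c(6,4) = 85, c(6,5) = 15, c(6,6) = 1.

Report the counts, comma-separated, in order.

r7: T_7,2=6×274+120=1764; T_7,3=6×225+274=1624; T_7,4=6×85+225=735; T_7,5=6×15+85=175; T_7,6=6×1+15=21; T_7,7=6×0+1=1
r8: T_8,3=7×1624+1764=13132; T_8,4=7×735+1624=6769; T_8,5=7×175+735=1960; T_8,6=7×21+175=322; T_8,7=7×1+21=28; T_8,8=7×0+1=1
r9: T_9,4=8×6769+13132=67284; T_9,5=8×1960+6769=22449; T_9,6=8×322+1960=4536; T_9,7=8×28+322=546; T_9,8=8×1+28=36
r10: T_10,5=9×22449+67284=269325; T_10,6=9×4536+22449=63273; T_10,7=9×546+4536=9450; T_10,8=9×36+546=870
Read c(10,5) = 269325, c(10,6) = 63273, c(10,7) = 9450, c(10,8) = 870.

269325, 63273, 9450, 870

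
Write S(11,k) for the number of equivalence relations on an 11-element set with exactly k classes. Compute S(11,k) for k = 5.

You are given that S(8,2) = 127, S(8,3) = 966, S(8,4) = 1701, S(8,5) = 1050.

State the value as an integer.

246730

r9: T_9,3=3×966+127=3025; T_9,4=4×1701+966=7770; T_9,5=5×1050+1701=6951
r10: T_10,4=4×7770+3025=34105; T_10,5=5×6951+7770=42525
r11: T_11,5=5×42525+34105=246730
Read S(11,5) = 246730.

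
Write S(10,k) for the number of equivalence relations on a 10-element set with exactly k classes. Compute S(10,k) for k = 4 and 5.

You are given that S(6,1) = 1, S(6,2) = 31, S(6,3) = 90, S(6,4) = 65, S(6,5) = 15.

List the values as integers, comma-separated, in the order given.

34105, 42525

@7  (7,1):1·1+0→1, (7,2):31·2+1→63, (7,3):90·3+31→301, (7,4):65·4+90→350, (7,5):15·5+65→140
@8  (8,2):63·2+1→127, (8,3):301·3+63→966, (8,4):350·4+301→1701, (8,5):140·5+350→1050
@9  (9,3):966·3+127→3025, (9,4):1701·4+966→7770, (9,5):1050·5+1701→6951
@10  (10,4):7770·4+3025→34105, (10,5):6951·5+7770→42525
Read S(10,4) = 34105, S(10,5) = 42525.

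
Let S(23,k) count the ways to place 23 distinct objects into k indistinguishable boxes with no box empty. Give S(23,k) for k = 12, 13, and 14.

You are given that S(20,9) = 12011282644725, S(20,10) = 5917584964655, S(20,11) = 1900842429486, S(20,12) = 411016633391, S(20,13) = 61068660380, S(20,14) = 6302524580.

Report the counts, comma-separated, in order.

1672162773483930, 401282560341390, 68629175807115

i=21: T(21,10)=12011282644725+10·5917584964655=71187132291275 | T(21,11)=5917584964655+11·1900842429486=26826851689001 | T(21,12)=1900842429486+12·411016633391=6833042030178 | T(21,13)=411016633391+13·61068660380=1204909218331 | T(21,14)=61068660380+14·6302524580=149304004500
i=22: T(22,11)=71187132291275+11·26826851689001=366282500870286 | T(22,12)=26826851689001+12·6833042030178=108823356051137 | T(22,13)=6833042030178+13·1204909218331=22496861868481 | T(22,14)=1204909218331+14·149304004500=3295165281331
i=23: T(23,12)=366282500870286+12·108823356051137=1672162773483930 | T(23,13)=108823356051137+13·22496861868481=401282560341390 | T(23,14)=22496861868481+14·3295165281331=68629175807115
Read S(23,12) = 1672162773483930, S(23,13) = 401282560341390, S(23,14) = 68629175807115.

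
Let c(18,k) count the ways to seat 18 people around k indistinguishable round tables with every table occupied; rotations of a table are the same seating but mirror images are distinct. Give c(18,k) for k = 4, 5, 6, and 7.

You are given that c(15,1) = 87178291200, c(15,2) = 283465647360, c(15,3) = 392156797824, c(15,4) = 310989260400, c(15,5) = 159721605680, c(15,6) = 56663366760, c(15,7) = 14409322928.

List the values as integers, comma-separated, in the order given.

1583313975727488, 909299905844112, 369012649234384, 110228466184200

r16: T_16,2=15×283465647360+87178291200=4339163001600; T_16,3=15×392156797824+283465647360=6165817614720; T_16,4=15×310989260400+392156797824=5056995703824; T_16,5=15×159721605680+310989260400=2706813345600; T_16,6=15×56663366760+159721605680=1009672107080; T_16,7=15×14409322928+56663366760=272803210680
r17: T_17,3=16×6165817614720+4339163001600=102992244837120; T_17,4=16×5056995703824+6165817614720=87077748875904; T_17,5=16×2706813345600+5056995703824=48366009233424; T_17,6=16×1009672107080+2706813345600=18861567058880; T_17,7=16×272803210680+1009672107080=5374523477960
r18: T_18,4=17×87077748875904+102992244837120=1583313975727488; T_18,5=17×48366009233424+87077748875904=909299905844112; T_18,6=17×18861567058880+48366009233424=369012649234384; T_18,7=17×5374523477960+18861567058880=110228466184200
Read c(18,4) = 1583313975727488, c(18,5) = 909299905844112, c(18,6) = 369012649234384, c(18,7) = 110228466184200.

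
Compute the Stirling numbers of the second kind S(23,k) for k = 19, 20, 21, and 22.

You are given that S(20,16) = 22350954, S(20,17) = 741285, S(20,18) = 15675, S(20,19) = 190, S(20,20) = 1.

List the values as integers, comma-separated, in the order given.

79781779, 1859550, 28336, 253

[21] T[21,17]:17*741285+22350954=34952799 · T[21,18]:18*15675+741285=1023435 · T[21,19]:19*190+15675=19285 · T[21,20]:20*1+190=210 · T[21,21]:21*0+1=1
[22] T[22,18]:18*1023435+34952799=53374629 · T[22,19]:19*19285+1023435=1389850 · T[22,20]:20*210+19285=23485 · T[22,21]:21*1+210=231 · T[22,22]:22*0+1=1
[23] T[23,19]:19*1389850+53374629=79781779 · T[23,20]:20*23485+1389850=1859550 · T[23,21]:21*231+23485=28336 · T[23,22]:22*1+231=253
Read S(23,19) = 79781779, S(23,20) = 1859550, S(23,21) = 28336, S(23,22) = 253.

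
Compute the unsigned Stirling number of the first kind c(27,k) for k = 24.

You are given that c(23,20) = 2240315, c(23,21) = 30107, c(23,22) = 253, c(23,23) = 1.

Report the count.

i=24: T(24,21)=2240315+23·30107=2932776 | T(24,22)=30107+23·253=35926 | T(24,23)=253+23·1=276 | T(24,24)=1+23·0=1
i=25: T(25,22)=2932776+24·35926=3795000 | T(25,23)=35926+24·276=42550 | T(25,24)=276+24·1=300
i=26: T(26,23)=3795000+25·42550=4858750 | T(26,24)=42550+25·300=50050
i=27: T(27,24)=4858750+26·50050=6160050
Read c(27,24) = 6160050.

6160050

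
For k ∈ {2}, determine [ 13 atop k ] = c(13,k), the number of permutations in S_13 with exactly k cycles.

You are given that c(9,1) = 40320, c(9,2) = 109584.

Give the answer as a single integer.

1486442880

r10: T_10,1=9×40320+0=362880; T_10,2=9×109584+40320=1026576
r11: T_11,1=10×362880+0=3628800; T_11,2=10×1026576+362880=10628640
r12: T_12,1=11×3628800+0=39916800; T_12,2=11×10628640+3628800=120543840
r13: T_13,2=12×120543840+39916800=1486442880
Read c(13,2) = 1486442880.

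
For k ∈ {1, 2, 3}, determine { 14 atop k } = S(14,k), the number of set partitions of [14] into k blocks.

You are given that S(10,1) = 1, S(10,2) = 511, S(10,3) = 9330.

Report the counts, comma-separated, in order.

r11: T_11,1=1×1+0=1; T_11,2=2×511+1=1023; T_11,3=3×9330+511=28501
r12: T_12,1=1×1+0=1; T_12,2=2×1023+1=2047; T_12,3=3×28501+1023=86526
r13: T_13,1=1×1+0=1; T_13,2=2×2047+1=4095; T_13,3=3×86526+2047=261625
r14: T_14,1=1×1+0=1; T_14,2=2×4095+1=8191; T_14,3=3×261625+4095=788970
Read S(14,1) = 1, S(14,2) = 8191, S(14,3) = 788970.

1, 8191, 788970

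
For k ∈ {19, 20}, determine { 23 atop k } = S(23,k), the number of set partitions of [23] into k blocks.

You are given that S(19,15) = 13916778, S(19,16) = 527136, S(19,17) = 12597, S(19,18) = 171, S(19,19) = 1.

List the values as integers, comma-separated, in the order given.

row 20: T[20][16]=16·527136+13916778=22350954  T[20][17]=17·12597+527136=741285  T[20][18]=18·171+12597=15675  T[20][19]=19·1+171=190  T[20][20]=20·0+1=1
row 21: T[21][17]=17·741285+22350954=34952799  T[21][18]=18·15675+741285=1023435  T[21][19]=19·190+15675=19285  T[21][20]=20·1+190=210
row 22: T[22][18]=18·1023435+34952799=53374629  T[22][19]=19·19285+1023435=1389850  T[22][20]=20·210+19285=23485
row 23: T[23][19]=19·1389850+53374629=79781779  T[23][20]=20·23485+1389850=1859550
Read S(23,19) = 79781779, S(23,20) = 1859550.

79781779, 1859550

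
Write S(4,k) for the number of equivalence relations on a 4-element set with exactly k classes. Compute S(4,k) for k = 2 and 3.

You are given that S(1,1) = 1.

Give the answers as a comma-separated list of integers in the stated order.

7, 6

@2  (2,1):1·1+0→1, (2,2):0·2+1→1
@3  (3,1):1·1+0→1, (3,2):1·2+1→3, (3,3):0·3+1→1
@4  (4,2):3·2+1→7, (4,3):1·3+3→6
Read S(4,2) = 7, S(4,3) = 6.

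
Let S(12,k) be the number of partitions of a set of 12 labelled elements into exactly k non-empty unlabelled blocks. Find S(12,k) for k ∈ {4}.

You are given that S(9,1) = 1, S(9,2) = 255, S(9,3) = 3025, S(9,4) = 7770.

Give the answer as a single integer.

611501

i=10: T(10,2)=1+2·255=511 | T(10,3)=255+3·3025=9330 | T(10,4)=3025+4·7770=34105
i=11: T(11,3)=511+3·9330=28501 | T(11,4)=9330+4·34105=145750
i=12: T(12,4)=28501+4·145750=611501
Read S(12,4) = 611501.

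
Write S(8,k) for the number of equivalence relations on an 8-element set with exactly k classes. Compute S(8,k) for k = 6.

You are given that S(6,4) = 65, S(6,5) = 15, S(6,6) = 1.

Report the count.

266

[7] T[7,5]:5*15+65=140 · T[7,6]:6*1+15=21
[8] T[8,6]:6*21+140=266
Read S(8,6) = 266.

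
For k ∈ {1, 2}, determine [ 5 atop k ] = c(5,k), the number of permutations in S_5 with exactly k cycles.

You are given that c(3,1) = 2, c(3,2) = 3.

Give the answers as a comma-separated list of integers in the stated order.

row 4: T[4][1]=3·2+0=6  T[4][2]=3·3+2=11
row 5: T[5][1]=4·6+0=24  T[5][2]=4·11+6=50
Read c(5,1) = 24, c(5,2) = 50.

24, 50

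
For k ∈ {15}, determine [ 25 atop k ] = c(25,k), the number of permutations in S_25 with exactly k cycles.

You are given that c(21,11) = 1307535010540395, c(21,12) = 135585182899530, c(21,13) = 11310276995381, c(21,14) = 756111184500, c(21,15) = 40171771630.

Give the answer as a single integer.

[22] T[22,12]:21*135585182899530+1307535010540395=4154823851430525 · T[22,13]:21*11310276995381+135585182899530=373100999802531 · T[22,14]:21*756111184500+11310276995381=27188611869881 · T[22,15]:21*40171771630+756111184500=1599718388730
[23] T[23,13]:22*373100999802531+4154823851430525=12363045847086207 · T[23,14]:22*27188611869881+373100999802531=971250460939913 · T[23,15]:22*1599718388730+27188611869881=62382416421941
[24] T[24,14]:23*971250460939913+12363045847086207=34701806448704206 · T[24,15]:23*62382416421941+971250460939913=2406046038644556
[25] T[25,15]:24*2406046038644556+34701806448704206=92446911376173550
Read c(25,15) = 92446911376173550.

92446911376173550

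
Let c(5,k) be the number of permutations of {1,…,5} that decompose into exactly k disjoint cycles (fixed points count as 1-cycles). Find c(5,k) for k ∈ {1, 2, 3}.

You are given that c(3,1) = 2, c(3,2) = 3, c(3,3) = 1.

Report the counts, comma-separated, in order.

row 4: T[4][1]=3·2+0=6  T[4][2]=3·3+2=11  T[4][3]=3·1+3=6
row 5: T[5][1]=4·6+0=24  T[5][2]=4·11+6=50  T[5][3]=4·6+11=35
Read c(5,1) = 24, c(5,2) = 50, c(5,3) = 35.

24, 50, 35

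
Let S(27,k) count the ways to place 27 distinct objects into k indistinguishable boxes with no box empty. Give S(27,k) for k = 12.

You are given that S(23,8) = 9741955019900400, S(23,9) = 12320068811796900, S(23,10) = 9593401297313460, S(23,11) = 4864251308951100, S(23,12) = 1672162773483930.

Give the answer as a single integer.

71823166587281982600

i=24: T(24,9)=9741955019900400+9·12320068811796900=120622574326072500 | T(24,10)=12320068811796900+10·9593401297313460=108254081784931500 | T(24,11)=9593401297313460+11·4864251308951100=63100165695775560 | T(24,12)=4864251308951100+12·1672162773483930=24930204590758260
i=25: T(25,10)=120622574326072500+10·108254081784931500=1203163392175387500 | T(25,11)=108254081784931500+11·63100165695775560=802355904438462660 | T(25,12)=63100165695775560+12·24930204590758260=362262620784874680
i=26: T(26,11)=1203163392175387500+11·802355904438462660=10029078340998476760 | T(26,12)=802355904438462660+12·362262620784874680=5149507353856958820
i=27: T(27,12)=10029078340998476760+12·5149507353856958820=71823166587281982600
Read S(27,12) = 71823166587281982600.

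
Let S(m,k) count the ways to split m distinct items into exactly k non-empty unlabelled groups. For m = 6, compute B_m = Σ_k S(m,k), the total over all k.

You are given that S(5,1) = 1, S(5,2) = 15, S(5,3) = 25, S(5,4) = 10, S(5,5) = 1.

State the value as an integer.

203

[6] T[6,1]:1*1+0=1 · T[6,2]:2*15+1=31 · T[6,3]:3*25+15=90 · T[6,4]:4*10+25=65 · T[6,5]:5*1+10=15 · T[6,6]:6*0+1=1
B_6 = ΣS(6,k) = 1+31+90+65+15+1 = 203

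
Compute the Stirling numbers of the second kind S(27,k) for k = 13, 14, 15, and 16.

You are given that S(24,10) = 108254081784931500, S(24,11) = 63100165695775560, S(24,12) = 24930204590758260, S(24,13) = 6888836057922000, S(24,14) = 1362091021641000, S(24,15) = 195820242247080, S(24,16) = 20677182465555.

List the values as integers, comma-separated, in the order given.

i=25: T(25,11)=108254081784931500+11·63100165695775560=802355904438462660 | T(25,12)=63100165695775560+12·24930204590758260=362262620784874680 | T(25,13)=24930204590758260+13·6888836057922000=114485073343744260 | T(25,14)=6888836057922000+14·1362091021641000=25958110360896000 | T(25,15)=1362091021641000+15·195820242247080=4299394655347200 | T(25,16)=195820242247080+16·20677182465555=526655161695960
i=26: T(26,12)=802355904438462660+12·362262620784874680=5149507353856958820 | T(26,13)=362262620784874680+13·114485073343744260=1850568574253550060 | T(26,14)=114485073343744260+14·25958110360896000=477898618396288260 | T(26,15)=25958110360896000+15·4299394655347200=90449030191104000 | T(26,16)=4299394655347200+16·526655161695960=12725877242482560
i=27: T(27,13)=5149507353856958820+13·1850568574253550060=29206898819153109600 | T(27,14)=1850568574253550060+14·477898618396288260=8541149231801585700 | T(27,15)=477898618396288260+15·90449030191104000=1834634071262848260 | T(27,16)=90449030191104000+16·12725877242482560=294063066070824960
Read S(27,13) = 29206898819153109600, S(27,14) = 8541149231801585700, S(27,15) = 1834634071262848260, S(27,16) = 294063066070824960.

29206898819153109600, 8541149231801585700, 1834634071262848260, 294063066070824960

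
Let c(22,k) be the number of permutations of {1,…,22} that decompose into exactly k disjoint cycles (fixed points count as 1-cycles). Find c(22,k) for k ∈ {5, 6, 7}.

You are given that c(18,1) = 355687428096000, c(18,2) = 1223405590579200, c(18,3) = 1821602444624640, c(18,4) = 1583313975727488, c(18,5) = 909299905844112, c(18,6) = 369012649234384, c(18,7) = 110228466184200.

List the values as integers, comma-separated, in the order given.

181664979520697076096, 83637381699544802976, 28939583397335447760

i=19: T(19,2)=355687428096000+18·1223405590579200=22376988058521600 | T(19,3)=1223405590579200+18·1821602444624640=34012249593822720 | T(19,4)=1821602444624640+18·1583313975727488=30321254007719424 | T(19,5)=1583313975727488+18·909299905844112=17950712280921504 | T(19,6)=909299905844112+18·369012649234384=7551527592063024 | T(19,7)=369012649234384+18·110228466184200=2353125040549984
i=20: T(20,3)=22376988058521600+19·34012249593822720=668609730341153280 | T(20,4)=34012249593822720+19·30321254007719424=610116075740491776 | T(20,5)=30321254007719424+19·17950712280921504=371384787345228000 | T(20,6)=17950712280921504+19·7551527592063024=161429736530118960 | T(20,7)=7551527592063024+19·2353125040549984=52260903362512720
i=21: T(21,4)=668609730341153280+20·610116075740491776=12870931245150988800 | T(21,5)=610116075740491776+20·371384787345228000=8037811822645051776 | T(21,6)=371384787345228000+20·161429736530118960=3599979517947607200 | T(21,7)=161429736530118960+20·52260903362512720=1206647803780373360
i=22: T(22,5)=12870931245150988800+21·8037811822645051776=181664979520697076096 | T(22,6)=8037811822645051776+21·3599979517947607200=83637381699544802976 | T(22,7)=3599979517947607200+21·1206647803780373360=28939583397335447760
Read c(22,5) = 181664979520697076096, c(22,6) = 83637381699544802976, c(22,7) = 28939583397335447760.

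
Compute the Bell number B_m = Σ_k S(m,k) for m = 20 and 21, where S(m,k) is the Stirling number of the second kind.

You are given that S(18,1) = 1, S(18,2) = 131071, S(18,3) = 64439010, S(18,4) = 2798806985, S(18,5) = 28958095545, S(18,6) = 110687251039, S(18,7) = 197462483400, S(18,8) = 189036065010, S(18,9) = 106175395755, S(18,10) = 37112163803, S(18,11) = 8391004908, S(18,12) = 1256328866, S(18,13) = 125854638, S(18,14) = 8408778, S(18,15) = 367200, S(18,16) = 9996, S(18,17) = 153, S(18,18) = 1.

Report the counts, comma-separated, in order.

51724158235372, 474869816156751

[19] T[19,1]:1*1+0=1 · T[19,2]:2*131071+1=262143 · T[19,3]:3*64439010+131071=193448101 · T[19,4]:4*2798806985+64439010=11259666950 · T[19,5]:5*28958095545+2798806985=147589284710 · T[19,6]:6*110687251039+28958095545=693081601779 · T[19,7]:7*197462483400+110687251039=1492924634839 · T[19,8]:8*189036065010+197462483400=1709751003480 · T[19,9]:9*106175395755+189036065010=1144614626805 · T[19,10]:10*37112163803+106175395755=477297033785 · T[19,11]:11*8391004908+37112163803=129413217791 · T[19,12]:12*1256328866+8391004908=23466951300 · T[19,13]:13*125854638+1256328866=2892439160 · T[19,14]:14*8408778+125854638=243577530 · T[19,15]:15*367200+8408778=13916778 · T[19,16]:16*9996+367200=527136 · T[19,17]:17*153+9996=12597 · T[19,18]:18*1+153=171 · T[19,19]:19*0+1=1
[20] T[20,1]:1*1+0=1 · T[20,2]:2*262143+1=524287 · T[20,3]:3*193448101+262143=580606446 · T[20,4]:4*11259666950+193448101=45232115901 · T[20,5]:5*147589284710+11259666950=749206090500 · T[20,6]:6*693081601779+147589284710=4306078895384 · T[20,7]:7*1492924634839+693081601779=11143554045652 · T[20,8]:8*1709751003480+1492924634839=15170932662679 · T[20,9]:9*1144614626805+1709751003480=12011282644725 · T[20,10]:10*477297033785+1144614626805=5917584964655 · T[20,11]:11*129413217791+477297033785=1900842429486 · T[20,12]:12*23466951300+129413217791=411016633391 · T[20,13]:13*2892439160+23466951300=61068660380 · T[20,14]:14*243577530+2892439160=6302524580 · T[20,15]:15*13916778+243577530=452329200 · T[20,16]:16*527136+13916778=22350954 · T[20,17]:17*12597+527136=741285 · T[20,18]:18*171+12597=15675 · T[20,19]:19*1+171=190 · T[20,20]:20*0+1=1
[21] T[21,1]:1*1+0=1 · T[21,2]:2*524287+1=1048575 · T[21,3]:3*580606446+524287=1742343625 · T[21,4]:4*45232115901+580606446=181509070050 · T[21,5]:5*749206090500+45232115901=3791262568401 · T[21,6]:6*4306078895384+749206090500=26585679462804 · T[21,7]:7*11143554045652+4306078895384=82310957214948 · T[21,8]:8*15170932662679+11143554045652=132511015347084 · T[21,9]:9*12011282644725+15170932662679=123272476465204 · T[21,10]:10*5917584964655+12011282644725=71187132291275 · T[21,11]:11*1900842429486+5917584964655=26826851689001 · T[21,12]:12*411016633391+1900842429486=6833042030178 · T[21,13]:13*61068660380+411016633391=1204909218331 · T[21,14]:14*6302524580+61068660380=149304004500 · T[21,15]:15*452329200+6302524580=13087462580 · T[21,16]:16*22350954+452329200=809944464 · T[21,17]:17*741285+22350954=34952799 · T[21,18]:18*15675+741285=1023435 · T[21,19]:19*190+15675=19285 · T[21,20]:20*1+190=210 · T[21,21]:21*0+1=1
B_20 = ΣS(20,k) = 1+524287+580606446+45232115901+749206090500+4306078895384+11143554045652+15170932662679+12011282644725+5917584964655+1900842429486+411016633391+61068660380+6302524580+452329200+22350954+741285+15675+190+1 = 51724158235372
B_21 = ΣS(21,k) = 1+1048575+1742343625+181509070050+3791262568401+26585679462804+82310957214948+132511015347084+123272476465204+71187132291275+26826851689001+6833042030178+1204909218331+149304004500+13087462580+809944464+34952799+1023435+19285+210+1 = 474869816156751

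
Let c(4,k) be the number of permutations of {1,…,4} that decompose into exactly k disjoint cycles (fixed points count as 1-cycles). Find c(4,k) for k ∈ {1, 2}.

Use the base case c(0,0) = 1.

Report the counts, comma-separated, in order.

r1: T_1,1=0×0+1=1
r2: T_2,1=1×1+0=1; T_2,2=1×0+1=1
r3: T_3,1=2×1+0=2; T_3,2=2×1+1=3
r4: T_4,1=3×2+0=6; T_4,2=3×3+2=11
Read c(4,1) = 6, c(4,2) = 11.

6, 11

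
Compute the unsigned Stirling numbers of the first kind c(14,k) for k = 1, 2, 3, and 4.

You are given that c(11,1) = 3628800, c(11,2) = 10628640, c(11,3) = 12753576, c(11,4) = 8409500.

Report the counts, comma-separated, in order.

6227020800, 19802759040, 26596717056, 20313753096

@12  (12,1):3628800·11+0→39916800, (12,2):10628640·11+3628800→120543840, (12,3):12753576·11+10628640→150917976, (12,4):8409500·11+12753576→105258076
@13  (13,1):39916800·12+0→479001600, (13,2):120543840·12+39916800→1486442880, (13,3):150917976·12+120543840→1931559552, (13,4):105258076·12+150917976→1414014888
@14  (14,1):479001600·13+0→6227020800, (14,2):1486442880·13+479001600→19802759040, (14,3):1931559552·13+1486442880→26596717056, (14,4):1414014888·13+1931559552→20313753096
Read c(14,1) = 6227020800, c(14,2) = 19802759040, c(14,3) = 26596717056, c(14,4) = 20313753096.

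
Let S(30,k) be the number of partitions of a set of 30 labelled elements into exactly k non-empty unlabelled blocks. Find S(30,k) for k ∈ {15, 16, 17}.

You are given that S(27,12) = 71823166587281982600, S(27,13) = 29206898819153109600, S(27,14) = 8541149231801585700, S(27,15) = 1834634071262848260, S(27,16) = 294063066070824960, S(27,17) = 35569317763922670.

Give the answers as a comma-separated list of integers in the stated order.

12879868072770626040000, 2940812098256837097720, 511605167806434372210

[28] T[28,13]:13*29206898819153109600+71823166587281982600=451512851236272407400 · T[28,14]:14*8541149231801585700+29206898819153109600=148782988064375309400 · T[28,15]:15*1834634071262848260+8541149231801585700=36060660300744309600 · T[28,16]:16*294063066070824960+1834634071262848260=6539643128396047620 · T[28,17]:17*35569317763922670+294063066070824960=898741468057510350
[29] T[29,14]:14*148782988064375309400+451512851236272407400=2534474684137526739000 · T[29,15]:15*36060660300744309600+148782988064375309400=689692892575539953400 · T[29,16]:16*6539643128396047620+36060660300744309600=140694950355081071520 · T[29,17]:17*898741468057510350+6539643128396047620=21818248085373723570
[30] T[30,15]:15*689692892575539953400+2534474684137526739000=12879868072770626040000 · T[30,16]:16*140694950355081071520+689692892575539953400=2940812098256837097720 · T[30,17]:17*21818248085373723570+140694950355081071520=511605167806434372210
Read S(30,15) = 12879868072770626040000, S(30,16) = 2940812098256837097720, S(30,17) = 511605167806434372210.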